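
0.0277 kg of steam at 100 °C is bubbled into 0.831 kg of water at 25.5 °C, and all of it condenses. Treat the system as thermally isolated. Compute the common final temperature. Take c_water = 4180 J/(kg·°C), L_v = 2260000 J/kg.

T_f ≈ 45.3 °C

Sum of m c ΔT and latent-heat terms is zero:
steam→water at 100 °C releases m L_v = 0.0277×2260000 = 62602; condensed water 100 °C→T: 115.79(T − 100); original water: 3473.6(T − 25.5)
3589.4 T = 62602 + 11579 + 88576 = 162757
T ≈ 45.34 °C — below 100 °C, confirming all the steam condensed.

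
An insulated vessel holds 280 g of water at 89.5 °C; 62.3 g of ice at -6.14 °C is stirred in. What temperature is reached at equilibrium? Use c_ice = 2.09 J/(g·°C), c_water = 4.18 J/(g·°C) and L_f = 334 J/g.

T_f ≈ 58.1 °C

Conservation of energy gives ΣQ = 0:
warm ice to 0 °C: 62.3×2.09×(0 − (-6.14)) = 799.47; latent heat to melt: 62.3×334 = 20808; meltwater 0→T: 62.3×4.18×T = 260.41 T; water: 1170.4(T − 89.5)
1430.8 T = 104751 − 21608 = 83143
T ≈ 58.11 °C. Since T > 0 °C, the all-ice-melts assumption holds.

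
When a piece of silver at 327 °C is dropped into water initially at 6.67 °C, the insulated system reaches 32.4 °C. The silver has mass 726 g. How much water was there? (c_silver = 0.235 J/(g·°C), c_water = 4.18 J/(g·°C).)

m ≈ 467 g

Heat lost by the silver = heat gained by the water:
726×0.235×(327 − 32.4) = m×4.18×(32.4 − 6.67)
107.55 m = 50262  ⇒  m ≈ 467.3 g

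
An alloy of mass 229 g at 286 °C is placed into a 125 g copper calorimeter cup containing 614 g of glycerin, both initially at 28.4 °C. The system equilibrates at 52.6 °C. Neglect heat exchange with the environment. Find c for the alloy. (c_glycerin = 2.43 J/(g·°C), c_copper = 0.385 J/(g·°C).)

Let T be the final temperature. ΣQ_i = 0:
229·c·(52.6 − 286) + 614·2.43·(52.6 − 28.4) + 125·0.385·(52.6 − 28.4) = 0
-53449 c = -37272
c = -37272/-53449 ≈ 0.6973 J/(g·°C)

c ≈ 0.697 J/(g·°C)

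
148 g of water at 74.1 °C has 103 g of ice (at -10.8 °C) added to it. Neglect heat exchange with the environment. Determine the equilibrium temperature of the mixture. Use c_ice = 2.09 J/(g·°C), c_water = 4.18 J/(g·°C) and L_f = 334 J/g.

T_f ≈ 8.7 °C

Energy balance with sensible and latent terms:
ice -10.8→0 °C: 103×2.09×10.8 = 2324.9; latent heat to melt: 103×334 = 34402; warm the meltwater: 430.54 T; water cools: 148×4.18×(T − 74.1) = 618.64(T − 74.1)
1049.2 T = 45841 − 36727 = 9114.3
T ≈ 8.69 °C (positive, so assuming full melt was valid).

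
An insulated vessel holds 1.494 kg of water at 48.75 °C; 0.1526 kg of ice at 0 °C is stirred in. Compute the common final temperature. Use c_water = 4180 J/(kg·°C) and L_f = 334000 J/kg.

Heat gained plus heat lost sum to zero:
melt ice: 0.1526·334000 = 50968; warm the meltwater: 637.87 T; water: 6244.9(T − 48.75)
6882.8 T = 304440 − 50968 = 253471
T ≈ 36.83 °C — above 0 °C, consistent with complete melting.

T_f ≈ 36.8 °C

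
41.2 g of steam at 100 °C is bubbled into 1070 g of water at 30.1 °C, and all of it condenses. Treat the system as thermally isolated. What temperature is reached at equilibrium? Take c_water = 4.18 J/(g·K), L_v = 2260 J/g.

T_f ≈ 52.7 °C

Heat gained plus heat lost sum to zero:
steam→water at 100 °C releases m L_v = 41.2·2260 = 93112
  condensate cools 100→T: 41.2·4.18·(T − 100) = 172.22(T − 100)
  original water: 4472.6(T − 30.1)
4644.8 T = 93112 + 17222 + 134625 = 244959
T ≈ 52.74 °C — below 100 °C, confirming all the steam condensed.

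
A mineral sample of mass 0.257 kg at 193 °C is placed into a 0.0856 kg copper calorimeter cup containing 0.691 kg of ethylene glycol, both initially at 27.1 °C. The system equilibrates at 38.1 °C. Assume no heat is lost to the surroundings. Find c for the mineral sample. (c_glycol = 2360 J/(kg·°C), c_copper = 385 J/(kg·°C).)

Let T be the final temperature. ΣQ_i = 0:
0.257·c·(38.1 − 193) + 0.691·2360·(38.1 − 27.1) + 0.0856·385·(38.1 − 27.1) = 0
-39.81 c = -18301
c = -18301/-39.81 ≈ 459.7 J/(kg·°C)

c ≈ 460 J/(kg·°C)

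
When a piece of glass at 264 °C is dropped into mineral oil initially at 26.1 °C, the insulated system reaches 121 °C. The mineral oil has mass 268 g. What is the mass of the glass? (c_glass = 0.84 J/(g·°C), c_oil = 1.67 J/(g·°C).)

Heat lost by the glass = heat gained by the oil:
m×0.84×(264 − 121) = 268×1.67×(121 − 26.1)
120.12 m = 42473  ⇒  m ≈ 353.6 g

m ≈ 354 g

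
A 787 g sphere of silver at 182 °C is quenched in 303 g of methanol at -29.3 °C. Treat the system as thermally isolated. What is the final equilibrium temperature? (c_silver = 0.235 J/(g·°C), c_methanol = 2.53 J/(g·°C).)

T_f ≈ 11.8 °C

Heat gained plus heat lost sum to zero:
787×0.235×(T − 182) + 303×2.53×(T − (-29.3)) = 0
184.94(T − 182) + 766.59(T − (-29.3)) = 0
951.53 T = 11199
T = 11199/951.53 ≈ 11.77 °C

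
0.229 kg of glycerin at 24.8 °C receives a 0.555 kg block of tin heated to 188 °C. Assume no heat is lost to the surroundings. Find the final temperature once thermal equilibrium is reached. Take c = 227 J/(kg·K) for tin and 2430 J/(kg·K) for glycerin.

T_f ≈ 54.9 °C

T_f is the heat-capacity-weighted average of the initial temperatures:
T_f = (125.99×188 + 556.47×24.8) / (125.99 + 556.47)
    = 37486 / 682.46 ≈ 54.93 °C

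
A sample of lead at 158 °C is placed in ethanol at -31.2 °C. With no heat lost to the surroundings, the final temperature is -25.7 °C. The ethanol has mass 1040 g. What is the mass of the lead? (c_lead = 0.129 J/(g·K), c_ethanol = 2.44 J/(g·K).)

Let T be the final temperature. ΣQ_i = 0:
m·0.129·(-25.7 − 158) + 1040·2.44·(-25.7 − (-31.2)) = 0
-23.7 m = -13957
m = -13957/-23.7 ≈ 589 g

m ≈ 589 g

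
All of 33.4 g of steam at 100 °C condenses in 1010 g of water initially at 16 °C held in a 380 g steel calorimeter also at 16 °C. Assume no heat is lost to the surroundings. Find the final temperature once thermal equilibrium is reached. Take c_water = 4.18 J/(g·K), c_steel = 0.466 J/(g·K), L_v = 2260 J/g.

T_f ≈ 35.2 °C

Taking heat into each body as positive, Σ m c ΔT = 0:
steam→water at 100 °C releases m L_v = 33.4·2260 = 75484
  condensed water 100 °C→T: 139.61(T − 100)
  water warms: 1010·4.18·(T − 16) = 4221.8(T − 16)
  cup: 177.08(T − 16)
4538.5 T = 75484 + 13961 + 70382 = 159827
T ≈ 35.22 °C — below 100 °C, confirming all the steam condensed.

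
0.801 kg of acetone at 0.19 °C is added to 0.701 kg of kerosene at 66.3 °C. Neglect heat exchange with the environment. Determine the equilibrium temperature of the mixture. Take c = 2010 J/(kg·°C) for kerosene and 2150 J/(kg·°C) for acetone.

Setting the total heat transfer to zero:
0.701*2010*(T − 66.3) + 0.801*2150*(T − 0.19) = 0
1409(T − 66.3) + 1722.2(T − 0.19) = 0
3131.2 T = 93745
T = 93745 / 3131.2 = 29.9 °C

T_f ≈ 29.9 °C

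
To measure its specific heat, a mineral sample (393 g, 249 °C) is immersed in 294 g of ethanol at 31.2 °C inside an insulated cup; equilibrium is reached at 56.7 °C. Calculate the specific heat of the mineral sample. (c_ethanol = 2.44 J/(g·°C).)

Heat lost by the mineral sample = heat gained by the ethanol:
393·c·(249 − 56.7) = 294·2.44·(56.7 − 31.2)
75574 c = 18293  ⇒  c ≈ 0.2421 J/(g·°C)

c ≈ 0.242 J/(g·°C)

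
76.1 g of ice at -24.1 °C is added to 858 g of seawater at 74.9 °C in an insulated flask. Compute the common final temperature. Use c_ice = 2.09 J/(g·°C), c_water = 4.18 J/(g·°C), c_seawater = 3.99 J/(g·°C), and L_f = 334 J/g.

Heat gained plus heat lost sum to zero:
warm ice to 0 °C: 76.1·2.09·(0 − (-24.1)) = 3833.1; latent heat to melt: 76.1·334 = 25417; warm the meltwater: 318.1 T; seawater: 3423.4(T − 74.9)
3741.5 T = 256414 − 29250 = 227164
T ≈ 60.71 °C. Since T > 0 °C, the all-ice-melts assumption holds.

T_f ≈ 60.7 °C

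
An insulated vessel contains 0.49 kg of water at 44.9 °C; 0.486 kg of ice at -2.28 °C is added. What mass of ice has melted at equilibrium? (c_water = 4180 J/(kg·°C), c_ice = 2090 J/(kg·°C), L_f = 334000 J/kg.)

Heat available from the water dropping to 0 °C: 0.49·4180·44.9 = 91964 J.
Of that, 0.486·2090·2.28 = 2315.9 J goes to bring the ice to 0 °C, leaving 89648 J.
Melting all 0.486 kg of ice would need 0.486·334000 = 162324 J.
Since 89648 < 162324 J, not all the ice melts; equilibrium is at 0 °C.
m_melted·334000 = 89648  ⇒  m_melted ≈ 0.2684 kg.

m_melted ≈ 0.268 kg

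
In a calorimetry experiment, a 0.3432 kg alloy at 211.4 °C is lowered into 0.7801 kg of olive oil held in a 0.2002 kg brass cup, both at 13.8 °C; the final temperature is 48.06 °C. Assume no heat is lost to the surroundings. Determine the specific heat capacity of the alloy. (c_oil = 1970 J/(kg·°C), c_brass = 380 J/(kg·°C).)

Net heat exchanged in the isolated system is zero:
0.3432·c·(48.06 − 211.4) + 0.7801·1970·(48.06 − 13.8) + 0.2002·380·(48.06 − 13.8) = 0
-56.06 c = -55257
c = -55257/-56.06 ≈ 985.7 J/(kg·°C)

c ≈ 986 J/(kg·°C)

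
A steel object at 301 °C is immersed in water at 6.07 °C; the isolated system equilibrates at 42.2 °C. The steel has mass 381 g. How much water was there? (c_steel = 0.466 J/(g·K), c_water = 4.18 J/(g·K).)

Heat lost by the steel = heat gained by the water:
381×0.466×(301 − 42.2) = m×4.18×(42.2 − 6.07)
151.02 m = 45949  ⇒  m ≈ 304.3 g

m ≈ 304 g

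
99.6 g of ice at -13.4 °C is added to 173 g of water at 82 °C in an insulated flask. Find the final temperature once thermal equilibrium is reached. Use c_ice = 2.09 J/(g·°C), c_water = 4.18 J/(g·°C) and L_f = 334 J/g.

T_f ≈ 20.4 °C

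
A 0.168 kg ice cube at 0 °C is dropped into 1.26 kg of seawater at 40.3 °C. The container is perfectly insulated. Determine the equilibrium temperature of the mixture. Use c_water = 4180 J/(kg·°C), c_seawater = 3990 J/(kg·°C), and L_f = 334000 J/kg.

Net heat exchanged in the isolated system is zero:
latent heat to melt: 0.168×334000 = 56112; meltwater 0→T: 0.168×4180×T = 702.24 T; seawater cools: 1.26×3990×(T − 40.3) = 5027.4(T − 40.3)
5729.6 T = 202604 − 56112 = 146492
T ≈ 25.57 °C — above 0 °C, consistent with complete melting.

T_f ≈ 25.6 °C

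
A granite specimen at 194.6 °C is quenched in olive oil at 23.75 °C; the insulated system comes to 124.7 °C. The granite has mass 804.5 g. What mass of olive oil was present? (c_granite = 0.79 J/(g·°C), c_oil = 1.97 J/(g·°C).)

Taking heat into each body as positive, Σ m c ΔT = 0:
804.5·0.79·(124.7 − 194.6) + m·1.97·(124.7 − 23.75) = 0
198.87 m = 44425
m = 44425/198.87 ≈ 223.4 g

m ≈ 223 g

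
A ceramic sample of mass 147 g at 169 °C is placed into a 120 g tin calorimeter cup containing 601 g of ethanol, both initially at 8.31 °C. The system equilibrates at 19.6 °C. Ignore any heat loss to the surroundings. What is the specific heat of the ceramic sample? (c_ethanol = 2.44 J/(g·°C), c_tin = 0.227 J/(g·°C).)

c ≈ 0.768 J/(g·°C)

Energy conservation, ΣQ = 0:
147·c·(19.6 − 169) + 601·2.44·(19.6 − 8.31) + 120·0.227·(19.6 − 8.31) = 0
-21962 c = -16864
c = -16864/-21962 ≈ 0.7679 J/(g·°C)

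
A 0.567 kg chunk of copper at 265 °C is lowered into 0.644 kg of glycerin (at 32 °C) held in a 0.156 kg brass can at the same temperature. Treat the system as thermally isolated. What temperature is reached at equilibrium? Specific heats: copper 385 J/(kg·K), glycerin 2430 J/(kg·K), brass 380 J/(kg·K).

T_f ≈ 59.6 °C

Conservation of energy gives ΣQ = 0:
0.567·385·(T − 265) + 0.644·2430·(T − 32) + 0.156·380·(T − 32) = 0
218.29(T − 265) + 1564.9(T − 32) + 59.28(T − 32) = 0
(218.29 + 1564.9 + 59.28) T = 218.29·265 + 1564.9·32 + 59.28·32
T = 109823/1842.5 ≈ 59.61 °C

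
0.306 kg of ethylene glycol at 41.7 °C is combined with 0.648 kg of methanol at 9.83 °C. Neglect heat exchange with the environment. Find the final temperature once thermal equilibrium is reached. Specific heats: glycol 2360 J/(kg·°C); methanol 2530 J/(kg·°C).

T_f ≈ 19.6 °C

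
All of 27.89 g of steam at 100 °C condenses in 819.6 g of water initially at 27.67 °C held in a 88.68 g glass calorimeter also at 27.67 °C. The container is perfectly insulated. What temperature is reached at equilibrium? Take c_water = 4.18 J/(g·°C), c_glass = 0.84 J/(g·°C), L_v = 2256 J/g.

Taking heat into each body as positive, Σ m c ΔT = 0:
condense steam: −27.89×2256 = −62920
  condensed water 100 °C→T: 116.58(T − 100)
  original water: 3425.9(T − 27.67)
  cup: 74.49(T − 27.67)
3617 T = 62920 + 11658 + 96857 = 171434
T ≈ 47.40 °C, under the boiling point, so the assumption holds.

T_f ≈ 47.4 °C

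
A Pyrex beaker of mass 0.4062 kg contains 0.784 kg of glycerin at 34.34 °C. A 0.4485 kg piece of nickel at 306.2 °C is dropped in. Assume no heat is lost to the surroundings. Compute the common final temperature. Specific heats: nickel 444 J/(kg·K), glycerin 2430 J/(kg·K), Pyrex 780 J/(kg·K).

Let T be the final temperature. ΣQ_i = 0:
0.4485·444·(T − 306.2) + 0.784·2430·(T − 34.34) + 0.4062·780·(T − 34.34) = 0
199.13(T − 306.2) + 1905.1(T − 34.34) + 316.84(T − 34.34) = 0
(199.13 + 1905.1 + 316.84) T = 199.13·306.2 + 1905.1·34.34 + 316.84·34.34
T = 137277 / 2421.1 = 56.7 °C

T_f ≈ 56.7 °C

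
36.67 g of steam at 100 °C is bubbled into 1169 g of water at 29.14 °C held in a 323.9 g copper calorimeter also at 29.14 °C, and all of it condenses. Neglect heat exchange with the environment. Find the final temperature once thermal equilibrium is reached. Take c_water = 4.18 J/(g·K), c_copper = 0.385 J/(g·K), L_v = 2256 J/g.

T_f ≈ 47.3 °C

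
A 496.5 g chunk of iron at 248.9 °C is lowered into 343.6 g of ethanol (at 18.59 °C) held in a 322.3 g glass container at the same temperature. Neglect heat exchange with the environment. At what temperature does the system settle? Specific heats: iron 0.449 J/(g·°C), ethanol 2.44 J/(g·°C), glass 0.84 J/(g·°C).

Energy conservation, ΣQ = 0:
496.5·0.449·(T − 248.9) + 343.6·2.44·(T − 18.59) + 322.3·0.84·(T − 18.59) = 0
222.93(T − 248.9) + 838.38(T − 18.59) + 270.73(T − 18.59) = 0
1332 T = 76105
T = 76105/1332 ≈ 57.13 °C

T_f ≈ 57.1 °C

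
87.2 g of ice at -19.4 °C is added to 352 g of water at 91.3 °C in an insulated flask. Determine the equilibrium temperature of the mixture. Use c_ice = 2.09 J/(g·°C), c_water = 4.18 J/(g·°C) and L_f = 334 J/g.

T_f ≈ 55.4 °C

Net heat exchanged in the isolated system is zero:
ice -19.4→0 °C: 87.2×2.09×19.4 = 3535.6; fusion: m_ice L_f = 87.2×334 = 29125; warm the meltwater: 364.5 T; water cools: 352×4.18×(T − 91.3) = 1471.4(T − 91.3)
1835.9 T = 134335 − 32660 = 101675
T ≈ 55.38 °C — above 0 °C, consistent with complete melting.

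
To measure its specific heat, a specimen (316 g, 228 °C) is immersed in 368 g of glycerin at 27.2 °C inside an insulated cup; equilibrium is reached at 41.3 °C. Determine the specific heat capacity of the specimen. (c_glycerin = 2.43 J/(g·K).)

Heat lost by the specimen = heat gained by the glycerin:
316·c·(228 − 41.3) = 368·2.43·(41.3 − 27.2)
58997 c = 12609  ⇒  c ≈ 0.2137 J/(g·K)

c ≈ 0.214 J/(g·K)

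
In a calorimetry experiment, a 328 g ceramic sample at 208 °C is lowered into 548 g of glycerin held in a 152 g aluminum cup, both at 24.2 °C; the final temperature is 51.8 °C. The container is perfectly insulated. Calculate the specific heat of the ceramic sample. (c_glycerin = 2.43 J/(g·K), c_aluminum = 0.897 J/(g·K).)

c ≈ 0.791 J/(g·K)

Conservation of energy gives ΣQ = 0:
328·c·(51.8 − 208) + 548·2.43·(51.8 − 24.2) + 152·0.897·(51.8 − 24.2) = 0
-51234 c = -40516
c = -40516/-51234 ≈ 0.7908 J/(g·K)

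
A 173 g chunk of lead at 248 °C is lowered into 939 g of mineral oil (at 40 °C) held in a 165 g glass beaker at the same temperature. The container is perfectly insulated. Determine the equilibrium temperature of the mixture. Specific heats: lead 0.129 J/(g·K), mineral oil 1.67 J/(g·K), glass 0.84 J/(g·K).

T_f ≈ 42.7 °C

Let T be the final temperature. ΣQ_i = 0:
173*0.129*(T − 248) + 939*1.67*(T − 40) + 165*0.84*(T − 40) = 0
22.32(T − 248) + 1568.1(T − 40) + 138.6(T − 40) = 0
1729 T = 73804
T ≈ 42.68 °C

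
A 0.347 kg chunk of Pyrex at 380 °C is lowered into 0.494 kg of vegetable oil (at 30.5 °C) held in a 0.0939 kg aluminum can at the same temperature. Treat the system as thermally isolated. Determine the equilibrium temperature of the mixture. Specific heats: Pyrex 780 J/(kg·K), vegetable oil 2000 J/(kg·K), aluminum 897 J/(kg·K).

Setting the total heat transfer to zero:
0.347·780·(T − 380) + 0.494·2000·(T − 30.5) + 0.0939·897·(T − 30.5) = 0
1342.9 T = 135554
T = 135554/1342.9 ≈ 100.94 °C

T_f ≈ 100.9 °C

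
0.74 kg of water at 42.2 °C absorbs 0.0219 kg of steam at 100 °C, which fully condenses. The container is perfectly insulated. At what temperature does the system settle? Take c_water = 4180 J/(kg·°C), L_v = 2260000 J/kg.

T_f ≈ 59.4 °C

Let T be the final temperature. ΣQ_i = 0:
latent heat released on condensation: 0.0219·2260000 = 49494
  condensed water 100 °C→T: 91.54(T − 100)
  original water: 3093.2(T − 42.2)
3184.7 T = 49494 + 9154.2 + 130533 = 189181
T ≈ 59.40 °C, under the boiling point, so the assumption holds.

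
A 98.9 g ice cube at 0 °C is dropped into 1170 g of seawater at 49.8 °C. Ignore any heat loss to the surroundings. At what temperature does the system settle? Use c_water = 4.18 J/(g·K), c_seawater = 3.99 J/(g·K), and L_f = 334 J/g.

T_f ≈ 39.2 °C

Sum of m c ΔT and latent-heat terms is zero:
latent heat to melt: 98.9×334 = 33033; meltwater 0→T: 98.9×4.18×T = 413.4 T; seawater: 4668.3(T − 49.8)
5081.7 T = 232481 − 33033 = 199449
T ≈ 39.25 °C — above 0 °C, consistent with complete melting.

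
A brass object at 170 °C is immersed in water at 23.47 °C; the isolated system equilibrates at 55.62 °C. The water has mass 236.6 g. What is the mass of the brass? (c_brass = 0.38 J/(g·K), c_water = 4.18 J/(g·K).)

m ≈ 732 g

Heat lost by the brass = heat gained by the water:
m×0.38×(170 − 55.62) = 236.6×4.18×(55.62 − 23.47)
43.46 m = 31796  ⇒  m ≈ 731.5 g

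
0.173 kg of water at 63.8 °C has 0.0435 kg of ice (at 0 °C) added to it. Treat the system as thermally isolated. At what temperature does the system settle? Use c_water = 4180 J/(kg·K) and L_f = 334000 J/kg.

T_f ≈ 34.9 °C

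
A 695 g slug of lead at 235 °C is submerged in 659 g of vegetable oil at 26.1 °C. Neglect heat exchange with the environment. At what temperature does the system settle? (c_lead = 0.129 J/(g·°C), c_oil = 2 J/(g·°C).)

|Q_lead| = |Q_oil|:
695·0.129·(235 − T) = 659·2·(T − 26.1)
89.66(235 − T) = 1318(T − 26.1)
1407.7 T = 55469  ⇒  T ≈ 39.41 °C

T_f ≈ 39.4 °C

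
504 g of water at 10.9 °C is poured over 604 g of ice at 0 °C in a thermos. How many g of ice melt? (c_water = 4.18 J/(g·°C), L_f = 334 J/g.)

m_melted ≈ 68.8 g

Cooling the water to 0 °C releases 504·4.18·10.9 = 22963 J.
Melting all 604 g of ice would need 604·334 = 201736 J.
That's not enough to melt it all — equilibrium is at 0 °C with ice remaining.
m_melt = 22963 / L_f = 68.75 g.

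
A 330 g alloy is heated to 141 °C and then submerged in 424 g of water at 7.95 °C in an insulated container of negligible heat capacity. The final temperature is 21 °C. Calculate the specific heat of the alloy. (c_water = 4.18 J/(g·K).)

c ≈ 0.584 J/(g·K)

Heat gained plus heat lost sum to zero:
330·c·(21 − 141) + 424·4.18·(21 − 7.95) = 0
-39600 c = -23129
c = -23129/-39600 ≈ 0.5841 J/(g·K)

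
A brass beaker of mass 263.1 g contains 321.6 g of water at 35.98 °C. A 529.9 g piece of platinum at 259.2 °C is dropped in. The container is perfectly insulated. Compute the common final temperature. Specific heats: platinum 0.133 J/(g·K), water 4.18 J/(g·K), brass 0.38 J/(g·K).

Net heat exchanged in the isolated system is zero:
529.9*0.133*(T − 259.2) + 321.6*4.18*(T − 35.98) + 263.1*0.38*(T − 35.98) = 0
(70.48 + 1344.3 + 99.98) T = 70.48*259.2 + 1344.3*35.98 + 99.98*35.98
T = 70232 / 1514.7 = 46.4 °C

T_f ≈ 46.4 °C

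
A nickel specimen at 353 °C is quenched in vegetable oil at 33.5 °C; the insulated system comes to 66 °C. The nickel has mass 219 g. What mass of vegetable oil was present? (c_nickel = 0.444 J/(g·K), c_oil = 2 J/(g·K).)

m ≈ 429 g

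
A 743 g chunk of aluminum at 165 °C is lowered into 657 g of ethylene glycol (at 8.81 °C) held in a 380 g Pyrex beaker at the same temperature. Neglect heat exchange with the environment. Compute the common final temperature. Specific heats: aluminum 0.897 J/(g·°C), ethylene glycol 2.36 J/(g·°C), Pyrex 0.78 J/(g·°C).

Conservation of energy gives ΣQ = 0:
743*0.897*(T − 165) + 657*2.36*(T − 8.81) + 380*0.78*(T − 8.81) = 0
666.47(T − 165) + 1550.5(T − 8.81) + 296.4(T − 8.81) = 0
2513.4 T = 126239
T = 126239/2513.4 ≈ 50.23 °C

T_f ≈ 50.2 °C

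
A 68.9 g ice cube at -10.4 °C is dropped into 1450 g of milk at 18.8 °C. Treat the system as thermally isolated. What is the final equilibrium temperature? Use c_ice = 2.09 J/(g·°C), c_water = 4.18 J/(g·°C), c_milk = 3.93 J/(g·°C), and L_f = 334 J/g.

Let T be the final temperature. ΣQ_i = 0:
warm ice to 0 °C: 68.9·2.09·(0 − (-10.4)) = 1497.6; latent heat to melt: 68.9·334 = 23013; meltwater 0→T: 68.9·4.18·T = 288 T; milk: 5698.5(T − 18.8)
5986.5 T = 107132 − 24510 = 82622
T ≈ 13.80 °C. Since T > 0 °C, the all-ice-melts assumption holds.

T_f ≈ 13.8 °C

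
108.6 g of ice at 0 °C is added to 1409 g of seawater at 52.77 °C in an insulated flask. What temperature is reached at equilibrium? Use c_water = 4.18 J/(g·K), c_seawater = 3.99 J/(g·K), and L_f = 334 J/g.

Sum of m c ΔT and latent-heat terms is zero:
latent heat to melt: 108.6·334 = 36272; warm the meltwater: 453.95 T; seawater cools: 1409·3.99·(T − 52.77) = 5621.9(T − 52.77)
6075.9 T = 296668 − 36272 = 260396
T ≈ 42.86 °C — above 0 °C, consistent with complete melting.

T_f ≈ 42.9 °C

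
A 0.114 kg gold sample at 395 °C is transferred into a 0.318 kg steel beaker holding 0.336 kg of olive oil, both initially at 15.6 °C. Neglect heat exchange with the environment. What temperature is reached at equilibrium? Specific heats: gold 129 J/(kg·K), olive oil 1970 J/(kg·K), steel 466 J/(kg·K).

T_f ≈ 22.4 °C

Taking heat into each body as positive, Σ m c ΔT = 0:
0.114×129×(T − 395) + 0.336×1970×(T − 15.6) + 0.318×466×(T − 15.6) = 0
(14.71 + 661.92 + 148.19) T = 14.71×395 + 661.92×15.6 + 148.19×15.6
T ≈ 22.36 °C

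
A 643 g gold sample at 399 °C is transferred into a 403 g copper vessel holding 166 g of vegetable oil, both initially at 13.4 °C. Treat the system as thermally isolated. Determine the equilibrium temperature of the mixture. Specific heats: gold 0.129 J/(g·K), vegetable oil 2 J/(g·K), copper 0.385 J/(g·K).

T_f ≈ 69.5 °C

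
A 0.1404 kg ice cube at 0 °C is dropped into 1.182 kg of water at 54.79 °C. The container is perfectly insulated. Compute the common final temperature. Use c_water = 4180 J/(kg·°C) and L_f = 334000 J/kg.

T_f ≈ 40.5 °C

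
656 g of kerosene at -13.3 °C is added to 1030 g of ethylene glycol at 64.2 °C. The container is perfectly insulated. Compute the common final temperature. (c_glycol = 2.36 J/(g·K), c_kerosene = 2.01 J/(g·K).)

T_f ≈ 36.9 °C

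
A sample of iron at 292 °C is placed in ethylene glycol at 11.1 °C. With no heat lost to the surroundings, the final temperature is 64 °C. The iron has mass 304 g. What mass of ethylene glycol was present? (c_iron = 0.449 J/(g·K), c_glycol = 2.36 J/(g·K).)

Energy conservation, ΣQ = 0:
304·0.449·(64 − 292) + m·2.36·(64 − 11.1) = 0
124.84 m = 31121
m = 31121/124.84 ≈ 249.3 g

m ≈ 249 g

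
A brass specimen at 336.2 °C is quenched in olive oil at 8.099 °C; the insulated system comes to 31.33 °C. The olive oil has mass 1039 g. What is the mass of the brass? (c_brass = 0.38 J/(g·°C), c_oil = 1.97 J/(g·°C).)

|Q_brass| = |Q_oil|:
m×0.38×(336.2 − 31.33) = 1039×1.97×(31.33 − 8.099)
115.85 m = 47550  ⇒  m ≈ 410.4 g

m ≈ 410 g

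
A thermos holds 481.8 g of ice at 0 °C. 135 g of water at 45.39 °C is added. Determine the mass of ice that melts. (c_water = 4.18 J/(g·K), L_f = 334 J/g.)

m_melted ≈ 76.7 g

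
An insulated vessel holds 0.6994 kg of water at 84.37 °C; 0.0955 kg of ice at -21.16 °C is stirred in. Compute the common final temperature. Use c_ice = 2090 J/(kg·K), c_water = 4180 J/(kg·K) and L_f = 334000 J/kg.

T_f ≈ 63.4 °C

Energy conservation, ΣQ = 0:
warm ice to 0 °C: 0.0955×2090×(0 − (-21.16)) = 4223.4
  melt ice: 0.0955×334000 = 31897
  warm the meltwater: 399.19 T
  water: 2923.5(T − 84.37)
3322.7 T = 246655 − 36120 = 210535
T ≈ 63.36 °C (positive, so assuming full melt was valid).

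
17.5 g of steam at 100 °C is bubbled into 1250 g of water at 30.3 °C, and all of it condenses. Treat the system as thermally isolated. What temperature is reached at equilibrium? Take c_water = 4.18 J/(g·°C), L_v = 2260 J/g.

Let T be the final temperature. ΣQ_i = 0:
steam→water at 100 °C releases m L_v = 17.5×2260 = 39550
  condensed water 100 °C→T: 73.15(T − 100)
  water warms: 1250×4.18×(T − 30.3) = 5225(T − 30.3)
5298.1 T = 39550 + 7315 + 158318 = 205182
T ≈ 38.73 °C, under the boiling point, so the assumption holds.

T_f ≈ 38.7 °C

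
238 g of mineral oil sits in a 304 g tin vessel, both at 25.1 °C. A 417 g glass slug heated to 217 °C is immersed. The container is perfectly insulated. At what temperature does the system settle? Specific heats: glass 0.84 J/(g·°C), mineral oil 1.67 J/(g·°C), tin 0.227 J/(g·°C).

T_f ≈ 107.4 °C

Let T be the final temperature. ΣQ_i = 0:
417×0.84×(T − 217) + 238×1.67×(T − 25.1) + 304×0.227×(T − 25.1) = 0
350.28(T − 217) + 397.46(T − 25.1) + 69.01(T − 25.1) = 0
816.75 T = 87719
T = 87719/816.75 ≈ 107.40 °C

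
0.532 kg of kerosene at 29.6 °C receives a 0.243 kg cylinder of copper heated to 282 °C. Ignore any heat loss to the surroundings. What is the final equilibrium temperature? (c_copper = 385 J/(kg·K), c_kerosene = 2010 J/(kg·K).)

T_f ≈ 49.9 °C

Taking heat into each body as positive, Σ m c ΔT = 0:
0.243×385×(T − 282) + 0.532×2010×(T − 29.6) = 0
93.55(T − 282) + 1069.3(T − 29.6) = 0
1162.9 T = 58034
T = 58034/1162.9 ≈ 49.91 °C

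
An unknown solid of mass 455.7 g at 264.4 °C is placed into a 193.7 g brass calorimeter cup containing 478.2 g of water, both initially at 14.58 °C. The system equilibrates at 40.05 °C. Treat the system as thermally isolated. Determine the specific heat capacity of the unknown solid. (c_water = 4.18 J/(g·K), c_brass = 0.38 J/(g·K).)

Let T be the final temperature. ΣQ_i = 0:
455.7·c·(40.05 − 264.4) + 478.2·4.18·(40.05 − 14.58) + 193.7·0.38·(40.05 − 14.58) = 0
-102236 c = -52786
c = -52786/-102236 ≈ 0.5163 J/(g·K)

c ≈ 0.516 J/(g·K)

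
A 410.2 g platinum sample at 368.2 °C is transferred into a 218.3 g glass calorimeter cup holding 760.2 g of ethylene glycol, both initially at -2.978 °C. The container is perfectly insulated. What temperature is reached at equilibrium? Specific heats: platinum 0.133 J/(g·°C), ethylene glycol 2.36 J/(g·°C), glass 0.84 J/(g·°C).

Heat gained plus heat lost sum to zero:
410.2·0.133·(T − 368.2) + 760.2·2.36·(T − (-2.978)) + 218.3·0.84·(T − (-2.978)) = 0
54.56(T − 368.2) + 1794.1(T − (-2.978)) + 183.37(T − (-2.978)) = 0
(54.56 + 1794.1 + 183.37) T = 54.56·368.2 + 1794.1·(-2.978) + 183.37·(-2.978)
T = 14199/2032 ≈ 6.99 °C

T_f ≈ 7.0 °C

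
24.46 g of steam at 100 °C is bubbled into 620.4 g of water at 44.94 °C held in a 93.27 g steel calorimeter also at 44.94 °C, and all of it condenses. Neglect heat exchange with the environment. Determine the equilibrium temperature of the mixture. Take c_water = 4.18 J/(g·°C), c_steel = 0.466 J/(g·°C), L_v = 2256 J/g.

T_f ≈ 67.1 °C

Energy conservation, ΣQ = 0:
condense steam: −24.46·2256 = −55182
  condensate cools 100→T: 24.46·4.18·(T − 100) = 102.24(T − 100)
  original water: 2593.3(T − 44.94)
  steel cup: 93.27·0.466·(T − 44.94) = 43.46(T − 44.94)
2739 T = 55182 + 10224 + 118495 = 183901
T ≈ 67.14 °C — below 100 °C, confirming all the steam condensed.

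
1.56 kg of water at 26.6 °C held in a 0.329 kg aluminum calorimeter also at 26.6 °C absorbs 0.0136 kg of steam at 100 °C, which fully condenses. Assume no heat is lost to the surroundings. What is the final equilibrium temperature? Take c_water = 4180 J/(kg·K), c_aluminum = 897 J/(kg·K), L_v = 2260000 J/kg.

Heat gained plus heat lost sum to zero:
condense steam: −0.0136·2260000 = −30736
  condensate cools 100→T: 0.0136·4180·(T − 100) = 56.85(T − 100)
  original water: 6520.8(T − 26.6)
  aluminum cup: 0.329·897·(T − 26.6) = 295.11(T − 26.6)
6872.8 T = 30736 + 5684.8 + 181303 = 217724
T ≈ 31.68 °C, under the boiling point, so the assumption holds.

T_f ≈ 31.7 °C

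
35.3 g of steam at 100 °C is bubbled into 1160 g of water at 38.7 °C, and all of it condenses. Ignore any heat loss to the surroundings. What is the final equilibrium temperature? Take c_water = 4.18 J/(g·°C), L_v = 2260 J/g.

T_f ≈ 56.5 °C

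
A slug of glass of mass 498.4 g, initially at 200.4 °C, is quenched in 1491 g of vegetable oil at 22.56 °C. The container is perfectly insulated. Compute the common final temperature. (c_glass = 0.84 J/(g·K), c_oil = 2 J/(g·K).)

T_f ≈ 44.5 °C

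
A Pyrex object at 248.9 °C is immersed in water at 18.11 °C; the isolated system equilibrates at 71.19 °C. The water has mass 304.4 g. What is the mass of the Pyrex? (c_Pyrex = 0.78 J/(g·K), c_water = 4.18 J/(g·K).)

m ≈ 487 g

Conservation of energy gives ΣQ = 0:
m×0.78×(71.19 − 248.9) + 304.4×4.18×(71.19 − 18.11) = 0
-138.61 m = -67539
m = -67539/-138.61 ≈ 487.2 g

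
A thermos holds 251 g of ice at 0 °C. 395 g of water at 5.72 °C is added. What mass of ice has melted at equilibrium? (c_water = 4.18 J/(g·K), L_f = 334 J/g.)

m_melted ≈ 28.3 g

Cooling the water to 0 °C releases 395×4.18×5.72 = 9444.3 J.
Melting all 251 g of ice would need 251×334 = 83834 J.
Since 9444.3 < 83834 J, not all the ice melts; equilibrium is at 0 °C.
m_melt = 9444.3 / L_f = 28.28 g.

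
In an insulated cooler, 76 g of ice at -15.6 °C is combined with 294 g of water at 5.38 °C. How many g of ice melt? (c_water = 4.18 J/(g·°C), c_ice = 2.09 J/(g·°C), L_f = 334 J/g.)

Heat available from the water dropping to 0 °C: 294·4.18·5.38 = 6611.6 J.
Of that, 76·2.09·15.6 = 2477.9 J goes to bring the ice to 0 °C, leaving 4133.7 J.
Melting all 76 g of ice would need 76·334 = 25384 J.
That's not enough to melt it all — equilibrium is at 0 °C with ice remaining.
Mass melted = 4133.7/334 ≈ 12.38 g.

m_melted ≈ 12.4 g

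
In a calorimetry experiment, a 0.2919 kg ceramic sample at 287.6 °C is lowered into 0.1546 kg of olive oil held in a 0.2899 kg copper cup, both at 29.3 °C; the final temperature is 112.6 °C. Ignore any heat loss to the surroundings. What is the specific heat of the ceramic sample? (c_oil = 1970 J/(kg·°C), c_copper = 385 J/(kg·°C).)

Let T be the final temperature. ΣQ_i = 0:
0.2919×c×(112.6 − 287.6) + 0.1546×1970×(112.6 − 29.3) + 0.2899×385×(112.6 − 29.3) = 0
-51.08 c = -34667
c = -34667/-51.08 ≈ 678.7 J/(kg·°C)

c ≈ 679 J/(kg·°C)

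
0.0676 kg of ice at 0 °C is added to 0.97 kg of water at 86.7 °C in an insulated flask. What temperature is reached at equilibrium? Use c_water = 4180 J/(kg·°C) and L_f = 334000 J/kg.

T_f ≈ 75.8 °C

Energy balance with sensible and latent terms:
latent heat to melt: 0.0676·334000 = 22578; warm the meltwater: 282.57 T; water: 4054.6(T − 86.7)
4337.2 T = 351534 − 22578 = 328955
T ≈ 75.85 °C (positive, so assuming full melt was valid).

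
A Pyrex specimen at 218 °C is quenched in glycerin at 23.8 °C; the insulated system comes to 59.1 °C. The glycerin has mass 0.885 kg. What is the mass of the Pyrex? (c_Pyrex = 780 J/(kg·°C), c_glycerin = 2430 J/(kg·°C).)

m ≈ 0.612 kg

Let T be the final temperature. ΣQ_i = 0:
m×780×(59.1 − 218) + 0.885×2430×(59.1 − 23.8) = 0
-123942 m = -75914
m = -75914/-123942 ≈ 0.6125 kg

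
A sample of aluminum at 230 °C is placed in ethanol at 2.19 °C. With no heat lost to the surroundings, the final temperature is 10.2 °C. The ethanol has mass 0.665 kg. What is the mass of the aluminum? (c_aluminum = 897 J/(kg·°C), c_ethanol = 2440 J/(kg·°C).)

m ≈ 0.0659 kg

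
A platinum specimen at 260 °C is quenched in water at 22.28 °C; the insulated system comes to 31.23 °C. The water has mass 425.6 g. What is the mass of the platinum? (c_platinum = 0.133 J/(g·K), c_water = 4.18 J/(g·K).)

m ≈ 523 g

Heat gained plus heat lost sum to zero:
m×0.133×(31.23 − 260) + 425.6×4.18×(31.23 − 22.28) = 0
-30.43 m = -15922
m = -15922/-30.43 ≈ 523.3 g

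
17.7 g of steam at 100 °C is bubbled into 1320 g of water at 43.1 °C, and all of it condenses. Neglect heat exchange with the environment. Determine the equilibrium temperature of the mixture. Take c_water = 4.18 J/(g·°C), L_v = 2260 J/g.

Setting the total heat transfer to zero:
condense steam: −17.7·2260 = −40002; condensate cools 100→T: 17.7·4.18·(T − 100) = 73.99(T − 100); water warms: 1320·4.18·(T − 43.1) = 5517.6(T − 43.1)
5591.6 T = 40002 + 7398.6 + 237809 = 285209
T ≈ 51.01 °C (< 100 °C, so full condensation is consistent).

T_f ≈ 51.0 °C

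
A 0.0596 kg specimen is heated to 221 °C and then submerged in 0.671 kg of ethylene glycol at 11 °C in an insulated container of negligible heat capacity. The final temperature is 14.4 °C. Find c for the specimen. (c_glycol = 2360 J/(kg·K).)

c ≈ 437 J/(kg·K)

m_s c (T_s − T_f) = m_glycol c_glycol (T_f − T_0):
0.0596·c·(221 − 14.4) = 0.671·2360·(14.4 − 11)
12.31 c = 5384.1  ⇒  c ≈ 437.3 J/(kg·K)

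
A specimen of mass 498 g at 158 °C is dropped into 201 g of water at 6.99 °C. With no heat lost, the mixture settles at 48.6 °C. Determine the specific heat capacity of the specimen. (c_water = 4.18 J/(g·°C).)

Conservation of energy gives ΣQ = 0:
498·c·(48.6 − 158) + 201·4.18·(48.6 − 6.99) = 0
-54481 c = -34960
c = -34960/-54481 ≈ 0.6417 J/(g·°C)

c ≈ 0.642 J/(g·°C)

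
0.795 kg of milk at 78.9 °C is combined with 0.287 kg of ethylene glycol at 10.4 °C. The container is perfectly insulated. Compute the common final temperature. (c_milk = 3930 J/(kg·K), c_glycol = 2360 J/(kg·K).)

T_f ≈ 66.7 °C

Heat lost by the milk equals heat gained by the glycol:
0.795*3930*(78.9 − T) = 0.287*2360*(T − 10.4)
3124.4(78.9 − T) = 677.32(T − 10.4)
3801.7 T = 253555  ⇒  T ≈ 66.70 °C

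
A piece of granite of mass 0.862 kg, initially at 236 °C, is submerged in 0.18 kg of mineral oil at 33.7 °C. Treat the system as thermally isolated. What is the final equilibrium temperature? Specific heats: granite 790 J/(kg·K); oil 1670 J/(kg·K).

Setting the total heat transfer to zero:
0.862·790·(T − 236) + 0.18·1670·(T − 33.7) = 0
680.98(T − 236) + 300.6(T − 33.7) = 0
(680.98 + 300.6) T = 680.98·236 + 300.6·33.7
T = 170842/981.58 ≈ 174.05 °C

T_f ≈ 174.0 °C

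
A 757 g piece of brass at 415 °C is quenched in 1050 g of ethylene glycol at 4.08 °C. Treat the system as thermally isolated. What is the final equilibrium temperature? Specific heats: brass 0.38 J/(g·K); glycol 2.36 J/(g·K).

Energy conservation, ΣQ = 0:
757×0.38×(T − 415) + 1050×2.36×(T − 4.08) = 0
287.66(T − 415) + 2478(T − 4.08) = 0
2765.7 T = 129489
T ≈ 46.82 °C

T_f ≈ 46.8 °C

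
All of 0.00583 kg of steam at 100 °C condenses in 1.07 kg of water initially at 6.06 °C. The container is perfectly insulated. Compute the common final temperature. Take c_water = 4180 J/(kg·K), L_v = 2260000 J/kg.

Setting the total heat transfer to zero:
latent heat released on condensation: 0.00583×2260000 = 13176; condensed water 100 °C→T: 24.37(T − 100); original water: 4472.6(T − 6.06)
4497 T = 13176 + 2436.9 + 27104 = 42717
T ≈ 9.50 °C — below 100 °C, confirming all the steam condensed.

T_f ≈ 9.5 °C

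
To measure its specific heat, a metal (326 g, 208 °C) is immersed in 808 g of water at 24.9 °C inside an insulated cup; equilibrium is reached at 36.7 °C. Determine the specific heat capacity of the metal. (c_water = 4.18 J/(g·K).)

Energy conservation, ΣQ = 0:
326·c·(36.7 − 208) + 808·4.18·(36.7 − 24.9) = 0
-55844 c = -39854
c = -39854/-55844 ≈ 0.7137 J/(g·K)

c ≈ 0.714 J/(g·K)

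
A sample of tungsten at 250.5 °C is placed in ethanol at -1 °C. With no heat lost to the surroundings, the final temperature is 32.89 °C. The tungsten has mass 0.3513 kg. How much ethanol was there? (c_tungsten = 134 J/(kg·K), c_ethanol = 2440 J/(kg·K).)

m ≈ 0.124 kg

|Q_tungsten| = |Q_ethanol|:
0.3513·134·(250.5 − 32.89) = m·2440·(32.89 − (-1))
82692 m = 10244  ⇒  m ≈ 0.1239 kg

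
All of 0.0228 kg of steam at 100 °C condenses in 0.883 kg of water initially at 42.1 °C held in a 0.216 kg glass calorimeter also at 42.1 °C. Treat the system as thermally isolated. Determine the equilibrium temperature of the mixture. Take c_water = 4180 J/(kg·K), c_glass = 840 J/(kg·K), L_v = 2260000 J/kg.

T_f ≈ 56.5 °C

Conservation of energy gives ΣQ = 0:
condense steam: −0.0228×2260000 = −51528
  condensed water 100 °C→T: 95.3(T − 100)
  water warms: 0.883×4180×(T − 42.1) = 3690.9(T − 42.1)
  glass cup: 0.216×840×(T − 42.1) = 181.44(T − 42.1)
3967.7 T = 51528 + 9530.4 + 163027 = 224086
T ≈ 56.48 °C — below 100 °C, confirming all the steam condensed.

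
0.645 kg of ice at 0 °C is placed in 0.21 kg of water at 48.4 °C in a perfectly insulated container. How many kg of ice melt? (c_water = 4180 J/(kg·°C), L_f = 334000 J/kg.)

Water can give up m c ΔT = 0.21×4180×48.4 = 42486 J before reaching 0 °C.
To melt every bit of ice: 0.645×334000 = 215430 J.
Since 42486 < 215430 J, not all the ice melts; equilibrium is at 0 °C.
m_melt = 42486 / L_f = 0.1272 kg.

m_melted ≈ 0.127 kg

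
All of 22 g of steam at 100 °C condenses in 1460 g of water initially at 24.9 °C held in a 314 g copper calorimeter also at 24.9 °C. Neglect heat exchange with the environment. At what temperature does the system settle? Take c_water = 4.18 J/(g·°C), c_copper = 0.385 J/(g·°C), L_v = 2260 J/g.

T_f ≈ 33.9 °C

Heat gained plus heat lost sum to zero:
condense steam: −22·2260 = −49720
  condensed water 100 °C→T: 91.96(T − 100)
  water warms: 1460·4.18·(T − 24.9) = 6102.8(T − 24.9)
  copper cup: 314·0.385·(T − 24.9) = 120.89(T − 24.9)
6315.6 T = 49720 + 9196 + 154970 = 213886
T ≈ 33.87 °C, under the boiling point, so the assumption holds.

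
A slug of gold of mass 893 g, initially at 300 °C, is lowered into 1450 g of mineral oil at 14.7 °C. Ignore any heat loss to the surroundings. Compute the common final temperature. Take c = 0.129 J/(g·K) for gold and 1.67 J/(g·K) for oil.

T_f ≈ 27.7 °C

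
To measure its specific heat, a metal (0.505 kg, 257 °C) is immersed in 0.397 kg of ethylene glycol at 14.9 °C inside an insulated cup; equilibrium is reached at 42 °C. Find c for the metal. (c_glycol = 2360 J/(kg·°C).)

Heat gained plus heat lost sum to zero:
0.505·c·(42 − 257) + 0.397·2360·(42 − 14.9) = 0
-108.58 c = -25391
c = -25391/-108.58 ≈ 233.9 J/(kg·°C)

c ≈ 234 J/(kg·°C)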